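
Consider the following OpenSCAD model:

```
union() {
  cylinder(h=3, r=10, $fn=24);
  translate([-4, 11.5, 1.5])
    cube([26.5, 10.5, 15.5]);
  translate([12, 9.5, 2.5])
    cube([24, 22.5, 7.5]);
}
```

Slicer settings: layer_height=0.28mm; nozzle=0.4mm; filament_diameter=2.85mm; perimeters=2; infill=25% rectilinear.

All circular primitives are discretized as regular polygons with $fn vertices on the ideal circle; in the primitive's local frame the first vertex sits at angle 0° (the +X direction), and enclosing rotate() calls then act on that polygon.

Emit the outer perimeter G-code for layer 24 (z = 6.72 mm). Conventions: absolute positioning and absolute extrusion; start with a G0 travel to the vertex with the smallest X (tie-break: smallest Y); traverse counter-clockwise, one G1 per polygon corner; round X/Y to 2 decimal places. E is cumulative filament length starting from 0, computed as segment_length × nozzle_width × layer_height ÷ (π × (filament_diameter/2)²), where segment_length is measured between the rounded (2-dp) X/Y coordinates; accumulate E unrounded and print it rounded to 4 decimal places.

At z = 6.72 mm: the cylinder is not intersected at this z (z outside [0, 3]); the cube at (-4, 11.5) (footprint 26.5×10.5) is included at this height; the 24×22.5 cube at (12, 9.5) contributes its full rectangle; Taking the union: the regions partially overlap (shared area 110.25 mm²), so overlapping operands fuse into one piece — 1 connected region. The outline is a single polygon with 8 vertices. Extrusion per mm of travel: 0.4 × 0.28 / (π × 1.425²) = 0.017557. Accumulating E over each segment gives final E = 2.1946.

G0 X-4.00 Y11.50 Z6.72
G1 X12.00 Y11.50 E0.2809
G1 X12.00 Y9.50 E0.3160
G1 X36.00 Y9.50 E0.7374
G1 X36.00 Y32.00 E1.1324
G1 X12.00 Y32.00 E1.5538
G1 X12.00 Y22.00 E1.7293
G1 X-4.00 Y22.00 E2.0102
G1 X-4.00 Y11.50 E2.1946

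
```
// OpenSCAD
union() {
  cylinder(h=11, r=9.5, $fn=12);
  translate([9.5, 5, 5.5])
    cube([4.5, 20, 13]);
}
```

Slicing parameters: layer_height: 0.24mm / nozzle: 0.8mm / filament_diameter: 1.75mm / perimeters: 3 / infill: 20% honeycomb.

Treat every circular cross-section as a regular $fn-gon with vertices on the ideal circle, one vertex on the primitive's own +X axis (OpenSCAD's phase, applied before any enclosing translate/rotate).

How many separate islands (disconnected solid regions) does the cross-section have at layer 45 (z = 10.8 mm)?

At z = 10.8 mm: the r=9.5 cylinder gives a regular 12-gon of circumradius 9.5 (constant along its height); the cube at (9.5, 5) is present — its section is the full 4.5×20 rectangle; Merging all regions: the 2 present regions are separate (no shared area or edge), so areas and boundary lengths simply add and each stays a separate island — 2 connected regions. Overall, the cross-section has 2 separate islands. Island count = 2.

2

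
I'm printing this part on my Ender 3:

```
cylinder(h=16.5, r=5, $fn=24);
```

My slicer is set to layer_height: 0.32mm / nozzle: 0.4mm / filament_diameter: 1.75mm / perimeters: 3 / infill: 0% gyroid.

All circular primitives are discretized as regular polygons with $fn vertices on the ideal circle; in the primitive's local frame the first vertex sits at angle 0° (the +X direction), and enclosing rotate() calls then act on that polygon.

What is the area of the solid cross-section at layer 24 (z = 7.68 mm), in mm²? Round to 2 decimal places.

77.65 mm²

At z = 7.68 mm: the r=5 cylinder gives a regular 24-gon of circumradius 5 (constant along its height) (area = (24/2)·5.000²·sin(360°/24) = 77.65 mm²). Overall, the cross-section is a single solid region. Net area = 77.65 mm².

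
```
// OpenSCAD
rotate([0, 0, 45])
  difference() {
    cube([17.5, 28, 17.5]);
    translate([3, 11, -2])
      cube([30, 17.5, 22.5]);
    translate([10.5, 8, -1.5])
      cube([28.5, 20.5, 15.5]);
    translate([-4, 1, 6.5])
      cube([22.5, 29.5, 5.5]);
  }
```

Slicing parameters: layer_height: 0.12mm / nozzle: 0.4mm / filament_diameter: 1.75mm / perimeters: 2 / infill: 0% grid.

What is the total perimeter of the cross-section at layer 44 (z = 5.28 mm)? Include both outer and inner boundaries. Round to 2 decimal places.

At z = 5.28 mm: the 17.5×28 cube contributes its full rectangle (perimeter 91.00 mm); the 30×17.5 cube at (3, 11) contributes its full rectangle (perimeter 95.00 mm); the 28.5×20.5 cube at (10.5, 8) contributes its full rectangle (perimeter 98.00 mm); the cube at (-4, 1) does not reach this height (z outside [6.5, 12]); Subtracting the remaining from the first: starting from the 17.5×28 cube, the 30×17.5 cube at (3, 11) partially overlaps it — only the 246.50 mm² overlap (of its 525.00 mm²) is removed, clipping the outline; the 28.5×20.5 cube at (10.5, 8) partially overlaps it — only the 21.00 mm² overlap (of its 584.25 mm²) is removed, clipping the outline — boundary = 91.00 mm; (rotated 45° about Z; rotation is an isometry so areas/perimeters/island counts are preserved). Overall, the cross-section is a single solid region. Total boundary length (outer) = 91.00 mm.

91.00 mm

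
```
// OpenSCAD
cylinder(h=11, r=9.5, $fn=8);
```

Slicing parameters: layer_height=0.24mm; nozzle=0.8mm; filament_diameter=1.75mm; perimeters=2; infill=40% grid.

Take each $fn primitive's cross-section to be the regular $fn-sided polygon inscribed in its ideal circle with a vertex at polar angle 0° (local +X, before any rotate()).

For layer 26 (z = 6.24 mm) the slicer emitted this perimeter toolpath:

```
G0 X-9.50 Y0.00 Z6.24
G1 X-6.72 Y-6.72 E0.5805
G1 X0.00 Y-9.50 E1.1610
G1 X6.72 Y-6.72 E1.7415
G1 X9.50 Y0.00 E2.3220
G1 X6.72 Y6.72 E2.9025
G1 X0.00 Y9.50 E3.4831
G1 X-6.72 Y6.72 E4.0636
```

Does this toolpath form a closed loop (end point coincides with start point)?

Start point (G0): (-9.50, 0.00). End point (last G1): the path does not return to the start — open.

no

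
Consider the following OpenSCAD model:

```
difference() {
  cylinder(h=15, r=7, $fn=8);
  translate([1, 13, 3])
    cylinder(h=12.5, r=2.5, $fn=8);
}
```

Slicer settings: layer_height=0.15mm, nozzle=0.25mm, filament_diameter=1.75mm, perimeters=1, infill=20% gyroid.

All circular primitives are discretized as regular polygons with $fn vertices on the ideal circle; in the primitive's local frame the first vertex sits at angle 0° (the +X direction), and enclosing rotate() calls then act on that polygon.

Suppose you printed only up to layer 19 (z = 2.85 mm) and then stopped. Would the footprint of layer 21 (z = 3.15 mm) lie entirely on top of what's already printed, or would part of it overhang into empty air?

entirely on top

Compare the two slices. At z = 2.85: the cylinder: section is a regular 8-gon, circumradius r=7 (area = (8/2)·7.000²·sin(360°/8) = 138.59 mm²); the cylinder at (1, 13) does not reach this height (z outside [3, 15.5]); After the difference (first − rest): none of the subtracted shapes is present at this height, so the r=7 cylinder is unchanged — area = 138.59 mm². At z = 3.15: the r=7 cylinder gives a regular 8-gon of circumradius 7 (constant along its height) (area = (8/2)·7.000²·sin(360°/8) = 138.59 mm²); the r=2.5 cylinder at (1, 13) gives a regular 8-gon of circumradius 2.5 (constant along its height) (area = (8/2)·2.500²·sin(360°/8) = 17.68 mm²); Subtracting the remaining from the first: starting from the r=7 cylinder (138.59 mm²), the r=2.5 cylinder at (1, 13) misses the remaining region (no effect) — area = 138.59 mm². Checking containment: the cross-section at z = 3.15 is a subset of the cross-section at z = 2.85.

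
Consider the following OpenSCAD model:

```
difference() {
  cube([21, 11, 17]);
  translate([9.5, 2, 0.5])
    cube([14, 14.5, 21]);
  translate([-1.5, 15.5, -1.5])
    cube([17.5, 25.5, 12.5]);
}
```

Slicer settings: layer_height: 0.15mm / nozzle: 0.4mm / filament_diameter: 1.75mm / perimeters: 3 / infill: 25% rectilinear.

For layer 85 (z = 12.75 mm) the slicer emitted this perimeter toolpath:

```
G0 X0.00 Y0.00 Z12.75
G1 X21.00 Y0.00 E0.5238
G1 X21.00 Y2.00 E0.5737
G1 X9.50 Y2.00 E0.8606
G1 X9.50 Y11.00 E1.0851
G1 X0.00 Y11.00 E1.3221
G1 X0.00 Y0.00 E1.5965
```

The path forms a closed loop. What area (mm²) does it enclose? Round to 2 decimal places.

127.50 mm²

Apply the shoelace formula to the sequence of (X, Y) vertices; enclosed area = 127.50 mm².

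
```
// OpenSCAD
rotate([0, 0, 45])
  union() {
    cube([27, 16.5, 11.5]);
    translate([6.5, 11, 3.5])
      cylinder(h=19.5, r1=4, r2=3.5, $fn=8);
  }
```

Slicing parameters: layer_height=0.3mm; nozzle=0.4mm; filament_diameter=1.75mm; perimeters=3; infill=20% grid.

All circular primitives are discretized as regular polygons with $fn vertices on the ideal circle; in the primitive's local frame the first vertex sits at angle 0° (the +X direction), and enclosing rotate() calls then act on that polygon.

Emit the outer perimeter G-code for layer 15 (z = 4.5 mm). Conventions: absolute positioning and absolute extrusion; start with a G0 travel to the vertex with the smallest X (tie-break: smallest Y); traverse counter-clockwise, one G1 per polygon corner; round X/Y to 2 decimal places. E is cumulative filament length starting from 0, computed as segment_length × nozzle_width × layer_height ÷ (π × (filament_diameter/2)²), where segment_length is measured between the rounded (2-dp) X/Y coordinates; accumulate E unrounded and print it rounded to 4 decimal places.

At z = 4.5 mm: the 27×16.5 cube contributes its full rectangle; the cone at (6.5, 11) contributes a regular 8-gon of circumradius 3.974 (interpolated between r1=4 and r2=3.5 at t=0.051); Taking the union: the cone at (6.5, 11) lies entirely inside the 27×16.5 cube, so the union is just the 27×16.5 cube — 1 connected region; (rotated 45° about Z; rotation is an isometry so areas/perimeters/island counts are preserved). The outline is a single polygon with 4 vertices. Extrusion per mm of travel: 0.4 × 0.3 / (π × 0.875²) = 0.049890. Accumulating E over each segment gives final E = 4.3406.

G0 X-11.67 Y11.67 Z4.50
G1 X0.00 Y0.00 E0.8234
G1 X19.09 Y19.09 E2.1703
G1 X7.42 Y30.76 E2.9937
G1 X-11.67 Y11.67 E4.3406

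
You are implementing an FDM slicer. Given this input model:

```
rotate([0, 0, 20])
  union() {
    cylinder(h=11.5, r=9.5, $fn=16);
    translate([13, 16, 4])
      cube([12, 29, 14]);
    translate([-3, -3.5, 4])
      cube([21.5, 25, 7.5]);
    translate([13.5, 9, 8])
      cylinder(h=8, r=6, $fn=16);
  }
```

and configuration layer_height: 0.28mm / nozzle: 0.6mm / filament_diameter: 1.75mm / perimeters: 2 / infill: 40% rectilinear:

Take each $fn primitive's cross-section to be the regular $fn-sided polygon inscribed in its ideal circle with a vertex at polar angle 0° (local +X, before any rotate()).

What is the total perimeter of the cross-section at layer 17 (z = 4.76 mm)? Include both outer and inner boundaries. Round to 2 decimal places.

At z = 4.76 mm: the r=9.5 cylinder gives a regular 16-gon of circumradius 9.5 (constant along its height) (perimeter = 2·16·9.500·sin(180°/16) = 59.31 mm); the cube at (13, 16) is present — its section is the full 12×29 rectangle (perimeter 82.00 mm); the 21.5×25 cube at (-3, -3.5) contributes its full rectangle (perimeter 93.00 mm); the cylinder at (13.5, 9) does not reach this height (z outside [8, 16]); Combining (union): the regions partially overlap (shared area 169.46 mm²), so the edge portions inside another operand are dropped and the merged outline is re-measured after clipping — boundary = 166.65 mm; (whole slice rotated 20° about Z — lengths, areas and connectivity unchanged). Overall, the cross-section is a single solid region. Total boundary length (outer) = 166.65 mm.

166.65 mm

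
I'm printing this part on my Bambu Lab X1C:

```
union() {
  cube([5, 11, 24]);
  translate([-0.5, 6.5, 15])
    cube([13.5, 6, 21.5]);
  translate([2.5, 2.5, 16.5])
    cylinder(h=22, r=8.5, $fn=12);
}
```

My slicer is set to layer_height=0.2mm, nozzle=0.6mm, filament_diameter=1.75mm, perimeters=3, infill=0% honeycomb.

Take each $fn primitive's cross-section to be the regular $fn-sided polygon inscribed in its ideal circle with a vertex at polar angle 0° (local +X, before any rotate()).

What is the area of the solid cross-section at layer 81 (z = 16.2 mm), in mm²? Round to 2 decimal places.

113.50 mm²

At z = 16.2 mm: the cube is present — its section is the full 5×11 rectangle (area 55.00 mm²); the 13.5×6 cube at (-0.5, 6.5) contributes its full rectangle (area 81.00 mm²); the cylinder at (2.5, 2.5) is absent (z outside [16.5, 38.5]); Taking the union: the regions partially overlap — summed areas 136.00 mm² minus the doubly-counted overlap 22.50 mm² gives 113.50 mm² — area = 113.50 mm². Overall, the cross-section is a single solid region. Net area = 113.50 mm².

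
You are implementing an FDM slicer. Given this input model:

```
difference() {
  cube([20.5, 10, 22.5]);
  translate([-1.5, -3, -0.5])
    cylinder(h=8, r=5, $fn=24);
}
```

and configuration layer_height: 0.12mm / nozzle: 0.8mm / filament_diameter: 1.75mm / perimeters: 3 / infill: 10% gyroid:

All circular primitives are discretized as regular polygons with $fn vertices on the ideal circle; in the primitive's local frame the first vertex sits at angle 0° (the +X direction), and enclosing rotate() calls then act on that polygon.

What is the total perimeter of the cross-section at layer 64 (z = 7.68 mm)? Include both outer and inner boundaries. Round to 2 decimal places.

61.00 mm

At z = 7.68 mm: the cube (footprint 20.5×10) is included at this height (perimeter 61.00 mm); the cylinder at (-1.5, -3) does not reach this height (z outside [-0.5, 7.5]); Taking the first minus the rest: none of the subtracted shapes is present at this height, so the 20.5×10 cube is unchanged — boundary = 61.00 mm. Overall, the cross-section is a single solid region. Total boundary length (outer) = 61.00 mm.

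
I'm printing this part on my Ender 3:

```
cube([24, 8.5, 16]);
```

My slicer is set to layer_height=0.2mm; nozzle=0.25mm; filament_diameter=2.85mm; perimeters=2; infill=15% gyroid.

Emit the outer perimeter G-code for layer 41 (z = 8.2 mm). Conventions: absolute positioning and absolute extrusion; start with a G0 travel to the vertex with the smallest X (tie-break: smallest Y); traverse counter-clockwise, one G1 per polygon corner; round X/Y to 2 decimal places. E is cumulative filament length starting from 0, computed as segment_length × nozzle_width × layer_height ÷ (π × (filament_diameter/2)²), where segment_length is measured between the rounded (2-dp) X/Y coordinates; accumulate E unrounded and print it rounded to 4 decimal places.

At z = 8.2 mm: the cube (footprint 24×8.5) is included at this height. The outline is a single polygon with 4 vertices. Extrusion per mm of travel: 0.25 × 0.2 / (π × 1.425²) = 0.007838. Accumulating E over each segment gives final E = 0.5095.

G0 X0.00 Y0.00 Z8.20
G1 X24.00 Y0.00 E0.1881
G1 X24.00 Y8.50 E0.2547
G1 X0.00 Y8.50 E0.4428
G1 X0.00 Y0.00 E0.5095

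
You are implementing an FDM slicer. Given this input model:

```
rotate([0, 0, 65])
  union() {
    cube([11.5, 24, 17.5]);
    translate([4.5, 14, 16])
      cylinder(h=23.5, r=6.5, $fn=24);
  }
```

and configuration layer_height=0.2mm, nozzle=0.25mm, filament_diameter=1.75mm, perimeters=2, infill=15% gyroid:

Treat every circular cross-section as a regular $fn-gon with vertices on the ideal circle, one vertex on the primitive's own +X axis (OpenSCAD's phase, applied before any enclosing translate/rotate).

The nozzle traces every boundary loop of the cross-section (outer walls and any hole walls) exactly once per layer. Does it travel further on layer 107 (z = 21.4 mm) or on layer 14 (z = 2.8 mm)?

Layer 107 (z = 21.4): the cube is absent (z outside [0, 17.5]); the r=6.5 cylinder at (4.5, 14) gives a regular 24-gon of circumradius 6.5 (constant along its height) (perimeter = 2·24·6.500·sin(180°/24) = 40.72 mm); Taking the union: only the r=6.5 cylinder at (4.5, 14) is present, so the union is just that shape — boundary = 40.72 mm; (whole slice rotated 65° about Z — lengths, areas and connectivity unchanged). So its perimeter = 40.72 mm. Layer 14 (z = 2.8): the cube (footprint 11.5×24) is included at this height (perimeter 71.00 mm); the cylinder at (4.5, 14) is absent (z outside [16, 39.5]); Merging all regions: only the 11.5×24 cube is present, so the union is just that shape — boundary = 71.00 mm; (whole slice rotated 65° about Z — lengths, areas and connectivity unchanged). So its perimeter = 71.00 mm. Layer 14 is larger (71.00 vs 40.72 mm).

layer 14 (z = 2.8 mm)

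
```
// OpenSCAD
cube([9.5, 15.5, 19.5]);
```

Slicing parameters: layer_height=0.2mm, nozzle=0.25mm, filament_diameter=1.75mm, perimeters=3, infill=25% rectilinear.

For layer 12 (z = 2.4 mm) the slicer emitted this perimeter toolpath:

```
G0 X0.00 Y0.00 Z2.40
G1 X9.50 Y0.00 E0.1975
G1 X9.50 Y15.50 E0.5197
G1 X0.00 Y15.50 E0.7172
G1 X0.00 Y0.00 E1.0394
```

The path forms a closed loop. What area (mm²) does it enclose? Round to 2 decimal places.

147.25 mm²

Apply the shoelace formula to the sequence of (X, Y) vertices; enclosed area = 147.25 mm².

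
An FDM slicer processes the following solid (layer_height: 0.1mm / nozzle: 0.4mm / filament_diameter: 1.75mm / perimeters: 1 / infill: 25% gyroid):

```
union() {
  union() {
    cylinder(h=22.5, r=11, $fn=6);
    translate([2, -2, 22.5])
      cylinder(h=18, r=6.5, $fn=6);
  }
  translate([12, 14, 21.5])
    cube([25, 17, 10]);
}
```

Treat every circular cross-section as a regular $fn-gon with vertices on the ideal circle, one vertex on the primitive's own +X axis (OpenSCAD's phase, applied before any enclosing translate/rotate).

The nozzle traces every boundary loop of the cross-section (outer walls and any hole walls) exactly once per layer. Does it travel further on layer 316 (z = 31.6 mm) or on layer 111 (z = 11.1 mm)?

Layer 316 (z = 31.6): the cylinder is absent (z outside [0, 22.5]); the r=6.5 cylinder at (2, -2) contributes a regular 6-gon of circumradius 6.5 (perimeter = 2·6·6.500·sin(180°/6) = 39.00 mm); Combining (union): only the r=6.5 cylinder at (2, -2) is present, so the union is just that shape — boundary = 39.00 mm; the cube at (12, 14) is not intersected at this z (z outside [21.5, 31.5]); Merging all regions: only that combined region is present, so the union is just that shape — boundary = 39.00 mm. So its perimeter = 39.00 mm. Layer 111 (z = 11.1): the cylinder: section is a regular 6-gon, circumradius r=11 (perimeter = 2·6·11.000·sin(180°/6) = 66.00 mm); the cylinder at (2, -2) is absent (z outside [22.5, 40.5]); Taking the union: only the r=11 cylinder is present, so the union is just that shape — boundary = 66.00 mm; the cube at (12, 14) does not reach this height (z outside [21.5, 31.5]); Combining (union): only that combined region is present, so the union is just that shape — boundary = 66.00 mm. So its perimeter = 66.00 mm. Layer 111 is larger (66.00 vs 39.00 mm).

layer 111 (z = 11.1 mm)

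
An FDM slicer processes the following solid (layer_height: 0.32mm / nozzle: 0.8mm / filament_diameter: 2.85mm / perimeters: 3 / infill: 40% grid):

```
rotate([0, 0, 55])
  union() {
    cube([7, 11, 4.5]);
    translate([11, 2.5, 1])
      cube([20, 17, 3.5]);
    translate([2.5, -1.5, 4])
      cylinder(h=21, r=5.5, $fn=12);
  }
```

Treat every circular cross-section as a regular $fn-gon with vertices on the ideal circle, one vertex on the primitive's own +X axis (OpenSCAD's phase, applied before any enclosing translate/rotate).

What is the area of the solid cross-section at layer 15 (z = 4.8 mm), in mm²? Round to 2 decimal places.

90.75 mm²

At z = 4.8 mm: the cube is not intersected at this z (z outside [0, 4.5]); the cube at (11, 2.5) does not reach this height (z outside [1, 4.5]); the cylinder at (2.5, -1.5): section is a regular 12-gon, circumradius r=5.5 (area = (12/2)·5.500²·sin(360°/12) = 90.75 mm²); Taking the union: only the r=5.5 cylinder at (2.5, -1.5) is present, so the union is just that shape — area = 90.75 mm²; (whole slice rotated 55° about Z — lengths, areas and connectivity unchanged). Overall, the cross-section is a single solid region. Net area = 90.75 mm².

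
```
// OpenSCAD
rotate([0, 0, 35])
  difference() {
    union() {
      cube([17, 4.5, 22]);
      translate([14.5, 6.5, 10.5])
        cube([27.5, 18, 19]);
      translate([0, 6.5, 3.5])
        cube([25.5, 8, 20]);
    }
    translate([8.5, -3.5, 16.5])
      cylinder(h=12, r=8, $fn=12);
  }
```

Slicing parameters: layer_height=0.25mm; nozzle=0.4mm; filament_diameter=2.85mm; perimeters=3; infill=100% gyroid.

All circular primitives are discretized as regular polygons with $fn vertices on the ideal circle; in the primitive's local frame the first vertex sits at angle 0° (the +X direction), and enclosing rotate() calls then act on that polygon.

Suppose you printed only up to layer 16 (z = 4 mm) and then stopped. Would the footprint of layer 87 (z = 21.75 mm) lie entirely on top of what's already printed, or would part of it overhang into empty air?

part overhangs

Compare the two slices. At z = 4: the cube is present — its section is the full 17×4.5 rectangle (area 76.50 mm²); the cube at (14.5, 6.5) does not reach this height (z outside [10.5, 29.5]); the 25.5×8 cube at (0, 6.5) contributes its full rectangle (area 204.00 mm²); Combining (union): the 2 present regions are separate (no shared area or edge), so areas and boundary lengths simply add and each stays a separate island — area = 280.50 mm²; the cylinder at (8.5, -3.5) is absent (z outside [16.5, 28.5]); Subtracting the remaining from the first: none of the subtracted shapes is present at this height, so the result so far is unchanged — area = 280.50 mm²; (rotated 35° about Z; rotation is an isometry so areas/perimeters/island counts are preserved). At z = 21.75: the cube is present — its section is the full 17×4.5 rectangle (area 76.50 mm²); the cube at (14.5, 6.5) (footprint 27.5×18) is included at this height (area 495.00 mm²); the 25.5×8 cube at (0, 6.5) contributes its full rectangle (area 204.00 mm²); Merging all regions: the regions partially overlap — summed areas 775.50 mm² minus the doubly-counted overlap 88.00 mm² gives 687.50 mm² — area = 687.50 mm²; the r=8 cylinder at (8.5, -3.5) contributes a regular 12-gon of circumradius 8 (area = (12/2)·8.000²·sin(360°/12) = 192.00 mm²); Taking the first minus the rest: starting from that combined region (687.50 mm²), the r=8 cylinder at (8.5, -3.5) partially overlaps it — only the 43.28 mm² overlap (of its 192.00 mm²) is removed, clipping the outline — area = 644.22 mm²; (rotated 35° about Z; rotation is an isometry so areas/perimeters/island counts are preserved). Checking containment: at z = 21.75 the cross-section extends beyond the z = 4 cross-section by about 407.00 mm².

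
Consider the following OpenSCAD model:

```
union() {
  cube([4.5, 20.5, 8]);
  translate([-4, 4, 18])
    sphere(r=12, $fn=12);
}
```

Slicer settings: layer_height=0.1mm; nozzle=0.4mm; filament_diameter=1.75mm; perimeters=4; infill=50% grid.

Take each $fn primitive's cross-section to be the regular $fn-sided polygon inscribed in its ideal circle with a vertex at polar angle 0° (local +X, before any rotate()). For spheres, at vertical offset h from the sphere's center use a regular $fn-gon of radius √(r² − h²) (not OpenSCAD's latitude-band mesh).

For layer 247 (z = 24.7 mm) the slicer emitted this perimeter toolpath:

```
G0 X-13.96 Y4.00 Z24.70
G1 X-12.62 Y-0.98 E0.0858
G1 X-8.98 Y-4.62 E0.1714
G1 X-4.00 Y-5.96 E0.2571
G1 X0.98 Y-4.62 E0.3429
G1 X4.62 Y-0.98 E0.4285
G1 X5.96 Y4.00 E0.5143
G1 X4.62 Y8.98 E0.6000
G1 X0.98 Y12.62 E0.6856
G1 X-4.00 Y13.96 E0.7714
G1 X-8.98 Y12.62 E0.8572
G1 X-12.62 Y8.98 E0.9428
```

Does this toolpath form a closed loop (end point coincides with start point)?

no

Start point (G0): (-13.96, 4.00). End point (last G1): the path does not return to the start — open.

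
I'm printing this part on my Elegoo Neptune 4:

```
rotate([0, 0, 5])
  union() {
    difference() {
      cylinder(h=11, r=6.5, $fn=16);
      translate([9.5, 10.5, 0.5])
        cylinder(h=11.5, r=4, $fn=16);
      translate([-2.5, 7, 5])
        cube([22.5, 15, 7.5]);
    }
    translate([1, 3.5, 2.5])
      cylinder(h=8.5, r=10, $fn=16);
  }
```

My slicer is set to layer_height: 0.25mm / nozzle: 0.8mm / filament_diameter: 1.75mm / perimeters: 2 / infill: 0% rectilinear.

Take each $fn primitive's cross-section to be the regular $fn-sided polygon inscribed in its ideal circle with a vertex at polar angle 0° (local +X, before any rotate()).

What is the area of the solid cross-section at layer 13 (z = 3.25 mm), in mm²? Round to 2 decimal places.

At z = 3.25 mm: the cylinder: section is a regular 16-gon, circumradius r=6.5 (area = (16/2)·6.500²·sin(360°/16) = 129.35 mm²); the cylinder at (9.5, 10.5): section is a regular 16-gon, circumradius r=4 (area = (16/2)·4.000²·sin(360°/16) = 48.98 mm²); the cube at (-2.5, 7) is not intersected at this z (z outside [5, 12.5]); Taking the first minus the rest: starting from the r=6.5 cylinder (129.35 mm²), the r=4 cylinder at (9.5, 10.5) misses the remaining region (no effect) — area = 129.35 mm²; the cylinder at (1, 3.5): section is a regular 16-gon, circumradius r=10 (area = (16/2)·10.000²·sin(360°/16) = 306.15 mm²); Combining (union): the regions partially overlap — summed areas 435.49 mm² minus the doubly-counted overlap 128.69 mm² gives 306.80 mm² — area = 306.80 mm²; (whole slice rotated 5° about Z — lengths, areas and connectivity unchanged). Overall, the cross-section is a single solid region. Net area = 306.80 mm².

306.80 mm²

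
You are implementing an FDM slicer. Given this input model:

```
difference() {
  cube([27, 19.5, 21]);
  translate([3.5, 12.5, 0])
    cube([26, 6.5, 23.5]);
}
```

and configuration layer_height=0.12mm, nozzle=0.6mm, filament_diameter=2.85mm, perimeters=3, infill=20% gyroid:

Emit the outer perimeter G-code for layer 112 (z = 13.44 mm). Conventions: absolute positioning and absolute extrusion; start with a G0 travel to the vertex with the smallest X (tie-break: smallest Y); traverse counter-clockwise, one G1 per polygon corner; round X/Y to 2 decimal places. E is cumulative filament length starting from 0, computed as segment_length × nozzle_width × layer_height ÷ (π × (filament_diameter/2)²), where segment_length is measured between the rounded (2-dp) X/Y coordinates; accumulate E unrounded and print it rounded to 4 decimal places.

G0 X0.00 Y0.00 Z13.44
G1 X27.00 Y0.00 E0.3047
G1 X27.00 Y12.50 E0.4458
G1 X3.50 Y12.50 E0.7110
G1 X3.50 Y19.00 E0.7844
G1 X27.00 Y19.00 E1.0496
G1 X27.00 Y19.50 E1.0553
G1 X0.00 Y19.50 E1.3600
G1 X0.00 Y0.00 E1.5801

At z = 13.44 mm: the cube (footprint 27×19.5) is included at this height; the cube at (3.5, 12.5) is present — its section is the full 26×6.5 rectangle; After the difference (first − rest): starting from the 27×19.5 cube, the 26×6.5 cube at (3.5, 12.5) partially overlaps it — only the 152.75 mm² overlap (of its 169.00 mm²) is removed, clipping the outline — 1 connected region. The outline is a single polygon with 8 vertices. Extrusion per mm of travel: 0.6 × 0.12 / (π × 1.425²) = 0.011286. Accumulating E over each segment gives final E = 1.5801.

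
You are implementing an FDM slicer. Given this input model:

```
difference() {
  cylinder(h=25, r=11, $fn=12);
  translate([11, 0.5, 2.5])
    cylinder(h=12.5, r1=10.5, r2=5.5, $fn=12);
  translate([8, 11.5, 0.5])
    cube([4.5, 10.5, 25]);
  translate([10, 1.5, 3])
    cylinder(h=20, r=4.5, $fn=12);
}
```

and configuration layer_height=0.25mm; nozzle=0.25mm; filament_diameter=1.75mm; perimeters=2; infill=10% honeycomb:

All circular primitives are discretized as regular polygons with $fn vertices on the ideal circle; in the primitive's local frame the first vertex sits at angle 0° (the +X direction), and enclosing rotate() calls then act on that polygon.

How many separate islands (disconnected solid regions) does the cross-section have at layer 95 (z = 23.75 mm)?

At z = 23.75 mm: the r=11 cylinder gives a regular 12-gon of circumradius 11 (constant along its height); the cone at (11, 0.5) is not intersected at this z (z outside [2.5, 15]); the 4.5×10.5 cube at (8, 11.5) contributes its full rectangle; the cylinder at (10, 1.5) is absent (z outside [3, 23]); Subtracting the remaining from the first: starting from the r=11 cylinder, the 4.5×10.5 cube at (8, 11.5) misses the remaining region (no effect) — 1 connected region. Overall, the cross-section is a single solid region. Island count = 1.

1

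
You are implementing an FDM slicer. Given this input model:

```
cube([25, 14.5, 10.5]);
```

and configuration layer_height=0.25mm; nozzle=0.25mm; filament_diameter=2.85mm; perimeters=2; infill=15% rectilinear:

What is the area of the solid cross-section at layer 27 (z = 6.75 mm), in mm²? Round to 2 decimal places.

At z = 6.75 mm: the cube (footprint 25×14.5) is included at this height (area 362.50 mm²). Overall, the cross-section is a single solid region. Net area = 362.50 mm².

362.50 mm²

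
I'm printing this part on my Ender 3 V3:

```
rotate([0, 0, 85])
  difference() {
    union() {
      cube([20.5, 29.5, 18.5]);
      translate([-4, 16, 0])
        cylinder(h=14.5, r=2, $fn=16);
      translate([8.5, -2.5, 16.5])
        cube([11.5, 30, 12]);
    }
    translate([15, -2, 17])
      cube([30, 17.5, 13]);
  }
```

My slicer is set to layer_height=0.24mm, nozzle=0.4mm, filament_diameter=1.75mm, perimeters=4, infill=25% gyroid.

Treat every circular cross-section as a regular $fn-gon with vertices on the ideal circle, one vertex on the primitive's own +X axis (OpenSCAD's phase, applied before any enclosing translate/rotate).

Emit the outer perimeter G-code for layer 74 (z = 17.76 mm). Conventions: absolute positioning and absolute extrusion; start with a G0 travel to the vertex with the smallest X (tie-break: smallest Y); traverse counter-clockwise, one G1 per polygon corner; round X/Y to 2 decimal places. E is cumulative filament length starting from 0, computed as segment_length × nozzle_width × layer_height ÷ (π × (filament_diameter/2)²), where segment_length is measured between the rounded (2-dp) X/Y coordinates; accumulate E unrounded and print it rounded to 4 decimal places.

At z = 17.76 mm: the cube is present — its section is the full 20.5×29.5 rectangle; the cylinder at (-4, 16) does not reach this height (z outside [0, 14.5]); the 11.5×30 cube at (8.5, -2.5) contributes its full rectangle; Combining (union): the regions partially overlap (shared area 316.25 mm²), so overlapping operands fuse into one piece — 1 connected region; the cube at (15, -2) is present — its section is the full 30×17.5 rectangle; Taking the first minus the rest: starting from that combined region, the 30×17.5 cube at (15, -2) partially overlaps it — only the 95.25 mm² overlap (of its 525.00 mm²) is removed, clipping the outline — 1 connected region; (rotated 85° about Z; rotation is an isometry so areas/perimeters/island counts are preserved). The outline is a single polygon with 10 vertices. Extrusion per mm of travel: 0.4 × 0.24 / (π × 0.875²) = 0.039912. Accumulating E over each segment gives final E = 4.5898.

G0 X-29.39 Y2.57 Z17.76
G1 X0.00 Y0.00 E1.1775
G1 X0.74 Y8.47 E1.5168
G1 X3.23 Y8.25 E1.6166
G1 X4.23 Y19.71 E2.0757
G1 X3.74 Y19.75 E2.0954
G1 X3.30 Y14.77 E2.2949
G1 X-14.13 Y16.29 E2.9932
G1 X-13.65 Y21.77 E3.2128
G1 X-27.60 Y22.99 E3.7717
G1 X-29.39 Y2.57 E4.5898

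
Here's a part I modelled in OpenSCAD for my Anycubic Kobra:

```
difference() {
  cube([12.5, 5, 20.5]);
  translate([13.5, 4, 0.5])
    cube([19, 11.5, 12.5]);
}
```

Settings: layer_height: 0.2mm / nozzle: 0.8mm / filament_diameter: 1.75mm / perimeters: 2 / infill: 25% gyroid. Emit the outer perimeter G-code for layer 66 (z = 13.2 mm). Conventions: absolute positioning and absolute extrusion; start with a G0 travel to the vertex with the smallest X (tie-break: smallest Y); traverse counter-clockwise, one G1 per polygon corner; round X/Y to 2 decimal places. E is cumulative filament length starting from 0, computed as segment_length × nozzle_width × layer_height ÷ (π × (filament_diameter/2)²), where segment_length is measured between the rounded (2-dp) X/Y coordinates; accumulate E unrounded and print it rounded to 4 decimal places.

G0 X0.00 Y0.00 Z13.20
G1 X12.50 Y0.00 E0.8315
G1 X12.50 Y5.00 E1.1641
G1 X0.00 Y5.00 E1.9956
G1 X0.00 Y0.00 E2.3282

At z = 13.2 mm: the 12.5×5 cube contributes its full rectangle; the cube at (13.5, 4) does not reach this height (z outside [0.5, 13]); Subtracting the remaining from the first: none of the subtracted shapes is present at this height, so the 12.5×5 cube is unchanged — 1 connected region. The outline is a single polygon with 4 vertices. Extrusion per mm of travel: 0.8 × 0.2 / (π × 0.875²) = 0.066520. Accumulating E over each segment gives final E = 2.3282.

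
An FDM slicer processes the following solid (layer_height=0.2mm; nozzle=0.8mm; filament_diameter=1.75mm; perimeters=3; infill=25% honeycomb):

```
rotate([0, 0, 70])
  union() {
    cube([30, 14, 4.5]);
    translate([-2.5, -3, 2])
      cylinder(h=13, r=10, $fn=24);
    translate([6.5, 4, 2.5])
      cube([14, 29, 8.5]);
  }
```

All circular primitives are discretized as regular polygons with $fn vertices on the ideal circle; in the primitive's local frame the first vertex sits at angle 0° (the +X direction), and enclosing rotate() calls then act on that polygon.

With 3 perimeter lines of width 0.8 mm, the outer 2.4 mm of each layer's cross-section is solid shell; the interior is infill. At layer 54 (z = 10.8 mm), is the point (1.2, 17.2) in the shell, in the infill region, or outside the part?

At z = 10.8 mm: the cube is absent (z outside [0, 4.5]); the cylinder at (-2.5, -3): section is a regular 24-gon, circumradius r=10; the cube at (6.5, 4) (footprint 14×29) is included at this height; Merging all regions: the 2 present regions are separate (no shared area or edge), so areas and boundary lengths simply add and each stays a separate island — 2 connected regions; (whole slice rotated 70° about Z — lengths, areas and connectivity unchanged). Overall, the cross-section has 2 separate islands. Undo the 70° rotation: the query point maps to (16.573, 4.755) in the un-rotated model frame. The nearest boundary edge runs (20.50, 4.00)→(6.50, 4.00); distance from the point to it = 0.76 mm. (Shell/infill is judged within the island containing the point — the largest one.) The point is inside the cross-section, 0.76 mm from the nearest boundary — within the 2.4 mm shell band (3 × 0.8).

shell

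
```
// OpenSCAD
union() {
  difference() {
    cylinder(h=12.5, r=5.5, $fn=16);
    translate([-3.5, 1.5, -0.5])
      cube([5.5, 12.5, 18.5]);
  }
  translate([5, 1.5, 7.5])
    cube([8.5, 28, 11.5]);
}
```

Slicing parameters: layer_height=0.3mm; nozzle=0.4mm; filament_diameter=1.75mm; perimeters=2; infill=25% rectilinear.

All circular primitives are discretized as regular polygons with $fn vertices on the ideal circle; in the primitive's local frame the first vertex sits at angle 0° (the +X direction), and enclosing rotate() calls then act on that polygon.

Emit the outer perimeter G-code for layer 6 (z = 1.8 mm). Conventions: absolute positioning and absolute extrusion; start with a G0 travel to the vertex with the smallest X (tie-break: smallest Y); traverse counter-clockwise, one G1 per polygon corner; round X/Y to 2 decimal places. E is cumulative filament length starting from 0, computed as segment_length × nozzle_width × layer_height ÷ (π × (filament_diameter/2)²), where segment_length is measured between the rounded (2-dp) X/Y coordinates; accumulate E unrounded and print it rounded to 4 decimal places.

G0 X-5.50 Y0.00 Z1.80
G1 X-5.08 Y-2.10 E0.1068
G1 X-3.89 Y-3.89 E0.2141
G1 X-2.10 Y-5.08 E0.3213
G1 X0.00 Y-5.50 E0.4282
G1 X2.10 Y-5.08 E0.5350
G1 X3.89 Y-3.89 E0.6422
G1 X5.08 Y-2.10 E0.7495
G1 X5.50 Y0.00 E0.8563
G1 X5.08 Y2.10 E0.9632
G1 X3.89 Y3.89 E1.0704
G1 X2.10 Y5.08 E1.1776
G1 X2.00 Y5.10 E1.1827
G1 X2.00 Y1.50 E1.3623
G1 X-3.50 Y1.50 E1.6367
G1 X-3.50 Y4.15 E1.7689
G1 X-3.89 Y3.89 E1.7923
G1 X-5.08 Y2.10 E1.8996
G1 X-5.50 Y0.00 E2.0064

At z = 1.8 mm: the r=5.5 cylinder gives a regular 16-gon of circumradius 5.5 (constant along its height); the cube at (-3.5, 1.5) (footprint 5.5×12.5) is included at this height; After the difference (first − rest): starting from the r=5.5 cylinder, the 5.5×12.5 cube at (-3.5, 1.5) partially overlaps it — only the 19.93 mm² overlap (of its 68.75 mm²) is removed, clipping the outline — 1 connected region; the cube at (5, 1.5) is not intersected at this z (z outside [7.5, 19]); Combining (union): only the result so far is present, so the union is just that shape — 1 connected region. The outline is a single polygon with 18 vertices. Extrusion per mm of travel: 0.4 × 0.3 / (π × 0.875²) = 0.049890. Accumulating E over each segment gives final E = 2.0064.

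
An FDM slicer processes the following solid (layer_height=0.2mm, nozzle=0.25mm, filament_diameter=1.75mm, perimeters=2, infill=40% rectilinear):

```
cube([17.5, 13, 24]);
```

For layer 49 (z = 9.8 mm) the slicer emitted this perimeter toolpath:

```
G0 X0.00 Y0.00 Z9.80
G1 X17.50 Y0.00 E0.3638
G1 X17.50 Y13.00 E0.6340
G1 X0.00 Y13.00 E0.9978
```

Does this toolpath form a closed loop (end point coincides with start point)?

no

Start point (G0): (0.00, 0.00). End point (last G1): the path does not return to the start — open.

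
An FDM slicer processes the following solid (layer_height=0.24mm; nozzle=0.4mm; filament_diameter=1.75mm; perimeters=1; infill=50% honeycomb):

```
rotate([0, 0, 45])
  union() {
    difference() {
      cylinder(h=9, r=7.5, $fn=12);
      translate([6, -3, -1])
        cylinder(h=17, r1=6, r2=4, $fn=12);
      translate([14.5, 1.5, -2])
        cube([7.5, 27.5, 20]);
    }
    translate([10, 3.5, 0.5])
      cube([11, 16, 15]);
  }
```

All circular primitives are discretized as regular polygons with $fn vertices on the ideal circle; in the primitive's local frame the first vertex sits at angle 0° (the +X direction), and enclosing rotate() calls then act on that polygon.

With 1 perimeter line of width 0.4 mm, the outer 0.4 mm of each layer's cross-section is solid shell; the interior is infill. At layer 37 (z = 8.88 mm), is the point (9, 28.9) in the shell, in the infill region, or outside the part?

outside

At z = 8.88 mm: the r=7.5 cylinder contributes a regular 12-gon of circumradius 7.5; the cone at (6, -3): at t=0.581 of its height the radius interpolates to r₁+(r₂−r₁)t = 4.838, giving a regular 12-gon of that circumradius; the cube at (14.5, 1.5) is present — its section is the full 7.5×27.5 rectangle; After the difference (first − rest): starting from the r=7.5 cylinder, the cone at (6, -3) partially overlaps it — only the 35.97 mm² overlap (of its 70.21 mm²) is removed, clipping the outline; the 7.5×27.5 cube at (14.5, 1.5) misses the remaining region (no effect) — 1 connected region; the cube at (10, 3.5) is present — its section is the full 11×16 rectangle; Merging all regions: the 2 present regions are separate (no shared area or edge), so areas and boundary lengths simply add and each stays a separate island — 2 connected regions; (whole slice rotated 45° about Z — lengths, areas and connectivity unchanged). Overall, the cross-section has 2 separate islands. Undo the 45° rotation: the query point maps to (26.799, 14.071) in the un-rotated model frame. The nearest boundary edge runs (21.00, 19.50)→(21.00, 3.50); distance from the point to it = 5.80 mm. The point is not inside any of the regions above, so it lies outside the cross-section (5.80 mm from the nearest boundary).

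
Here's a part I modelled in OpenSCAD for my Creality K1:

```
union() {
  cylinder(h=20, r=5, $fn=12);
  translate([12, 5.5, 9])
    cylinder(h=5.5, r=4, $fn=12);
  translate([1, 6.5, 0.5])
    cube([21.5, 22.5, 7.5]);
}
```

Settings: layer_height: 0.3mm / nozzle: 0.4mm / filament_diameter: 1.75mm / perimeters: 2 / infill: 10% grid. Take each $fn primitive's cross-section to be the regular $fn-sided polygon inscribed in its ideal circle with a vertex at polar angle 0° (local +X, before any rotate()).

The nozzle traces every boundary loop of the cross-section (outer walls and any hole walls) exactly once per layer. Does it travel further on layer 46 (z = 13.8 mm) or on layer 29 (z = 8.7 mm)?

layer 46 (z = 13.8 mm)

Layer 46 (z = 13.8): the r=5 cylinder contributes a regular 12-gon of circumradius 5 (perimeter = 2·12·5.000·sin(180°/12) = 31.06 mm); the r=4 cylinder at (12, 5.5) gives a regular 12-gon of circumradius 4 (constant along its height) (perimeter = 2·12·4.000·sin(180°/12) = 24.85 mm); the cube at (1, 6.5) is absent (z outside [0.5, 8]); Merging all regions: the 2 present regions are separate (no shared area or edge), so areas and boundary lengths simply add and each stays a separate island — boundary = 55.90 mm. So its perimeter = 55.90 mm. Layer 29 (z = 8.7): the cylinder: section is a regular 12-gon, circumradius r=5 (perimeter = 2·12·5.000·sin(180°/12) = 31.06 mm); the cylinder at (12, 5.5) is absent (z outside [9, 14.5]); the cube at (1, 6.5) is absent (z outside [0.5, 8]); Taking the union: only the r=5 cylinder is present, so the union is just that shape — boundary = 31.06 mm. So its perimeter = 31.06 mm. Layer 46 is larger (55.90 vs 31.06 mm).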